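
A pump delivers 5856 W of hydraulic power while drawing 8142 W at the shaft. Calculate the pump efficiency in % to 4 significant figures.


Approach: apply the efficiency ratio, eta = (P_out/P_in)*100.
eta = (5856 / 8142) * 100 = 71.92 %
Therefore the pump efficiency = 71.92 %.


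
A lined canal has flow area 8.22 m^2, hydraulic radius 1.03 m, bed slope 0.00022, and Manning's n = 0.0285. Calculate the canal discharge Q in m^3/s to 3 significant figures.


Approach: apply Manning's equation, Q = (1/n)*A*R^(2/3)*S^(1/2).
Q = (1/0.0285) * 8.22 * 1.03^(2/3) * 0.00022^(1/2) = 4.36 m^3/s
Therefore the canal discharge Q = 4.36 m^3/s.


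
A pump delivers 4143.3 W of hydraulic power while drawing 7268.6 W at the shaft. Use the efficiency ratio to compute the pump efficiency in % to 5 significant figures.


Approach: apply the efficiency ratio, eta = (P_out/P_in)*100.
eta = (4143.3 / 7268.6) * 100 = 57.003 %
Therefore the pump efficiency = 57.003 %.


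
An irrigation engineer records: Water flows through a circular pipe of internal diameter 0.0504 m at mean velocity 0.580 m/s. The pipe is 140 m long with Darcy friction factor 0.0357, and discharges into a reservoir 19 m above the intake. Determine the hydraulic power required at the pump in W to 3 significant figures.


Approach: apply continuity + Darcy-Weisbach + hydraulic power, Q = A*v; hf = f*(L/D)*(v^2/(2g)); H = static + hf; P = rho*g*Q*H.
Step 1 — flow rate (continuity, Q = A*v):
  A = pi*(0.0504/2)^2 = 0.0019950 m^2
  Q = 0.0019950 * 0.580 = 0.0011571 m^3/s
Step 2 — friction head loss (Darcy-Weisbach):
  hf = 0.0357 * (140/0.0504) * (0.580^2 / (2*9.81))
  hf = 1.7003 m
Step 3 — total head: H = 19 + 1.7003 = 20.700 m
Step 4 — hydraulic power (P = rho*g*Q*H):
  P = 1000 * 9.81 * 0.0011571 * 20.700 = 235 W
Therefore the hydraulic power required at the pump = 235 W.


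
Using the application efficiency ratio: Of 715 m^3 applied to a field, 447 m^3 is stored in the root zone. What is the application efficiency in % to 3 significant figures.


Approach: apply the application efficiency ratio, Ea = (stored/applied)*100.
Ea = (447/715)*100 = 62.5 %
Therefore the application efficiency = 62.5 %.


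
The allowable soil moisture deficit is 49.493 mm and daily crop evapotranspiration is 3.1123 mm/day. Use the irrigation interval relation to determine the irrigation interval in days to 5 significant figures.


Approach: apply the irrigation interval relation, interval = SMD / ETc.
interval = 49.493 / 3.1123 = 15.902 days
Therefore the irrigation interval = 15.902 days.


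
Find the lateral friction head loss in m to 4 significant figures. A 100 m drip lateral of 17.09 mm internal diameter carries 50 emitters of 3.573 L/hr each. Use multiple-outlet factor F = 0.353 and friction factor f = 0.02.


Approach: apply Darcy-Weisbach with the multiple-outlet F-factor, Q = n*q/(3600*1000) m^3/s; v = Q/A; hf = F*f*(L/D)*(v^2/(2g)).
Q = 50*3.573/(3600*1000) = 4.96250e-05 m^3/s
A = pi*(17.09e-3/2)^2 = 2.29390e-04 m^2, so v = Q/A = 0.216335 m/s
hf = 0.353*0.02*(100/0.01709)*(0.216335^2/(2*9.81)) = 0.09854 m
Therefore the lateral friction head loss = 0.09854 m.


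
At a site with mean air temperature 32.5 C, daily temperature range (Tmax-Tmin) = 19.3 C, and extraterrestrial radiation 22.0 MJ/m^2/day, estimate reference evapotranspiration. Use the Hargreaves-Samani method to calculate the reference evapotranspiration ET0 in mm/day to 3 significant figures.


Approach: apply the Hargreaves-Samani method, ET0 = 0.0023*(Tmean+17.8)*sqrt(Tmax-Tmin)*0.408*Ra.
ET0 = 0.0023*(32.5+17.8)*sqrt(19.3)*0.408*22.0 = 4.56 mm/day
Therefore the reference evapotranspiration ET0 = 4.56 mm/day.


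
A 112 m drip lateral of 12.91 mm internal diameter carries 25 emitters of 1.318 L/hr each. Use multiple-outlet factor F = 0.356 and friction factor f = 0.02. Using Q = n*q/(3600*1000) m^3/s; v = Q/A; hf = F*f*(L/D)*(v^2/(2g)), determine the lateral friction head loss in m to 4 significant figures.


Q = 25*1.318/(3600*1000) = 9.15278e-06 m^3/s
A = pi*(12.91e-3/2)^2 = 1.30901e-04 m^2, so v = Q/A = 0.0699215 m/s
hf = 0.356*0.02*(112/0.01291)*(0.0699215^2/(2*9.81)) = 0.01539 m
Therefore the lateral friction head loss = 0.01539 m.


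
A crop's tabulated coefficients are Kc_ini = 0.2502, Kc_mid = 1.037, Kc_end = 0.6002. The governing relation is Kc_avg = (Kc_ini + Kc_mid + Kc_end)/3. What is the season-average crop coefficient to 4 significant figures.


Kc_avg = (0.2502 + 1.037 + 0.6002)/3 = 0.6291
Therefore the season-average crop coefficient = 0.6291.


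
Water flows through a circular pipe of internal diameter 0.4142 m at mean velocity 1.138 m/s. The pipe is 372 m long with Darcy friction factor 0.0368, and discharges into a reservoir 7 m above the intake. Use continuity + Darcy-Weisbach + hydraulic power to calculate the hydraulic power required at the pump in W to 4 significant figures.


Approach: apply continuity + Darcy-Weisbach + hydraulic power, Q = A*v; hf = f*(L/D)*(v^2/(2g)); H = static + hf; P = rho*g*Q*H.
Step 1 — flow rate (continuity, Q = A*v):
  A = pi*(0.4142/2)^2 = 0.134744 m^2
  Q = 0.134744 * 1.138 = 0.153339 m^3/s
Step 2 — friction head loss (Darcy-Weisbach):
  hf = 0.0368 * (372/0.4142) * (1.138^2 / (2*9.81))
  hf = 2.18156 m
Step 3 — total head: H = 7 + 2.18156 = 9.18156 m
Step 4 — hydraulic power (P = rho*g*Q*H):
  P = 1000 * 9.81 * 0.153339 * 9.18156 = 13810 W
Therefore the hydraulic power required at the pump = 13810 W.


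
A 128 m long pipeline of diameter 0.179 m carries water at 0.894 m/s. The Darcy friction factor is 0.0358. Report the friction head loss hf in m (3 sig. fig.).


Approach: apply the Darcy-Weisbach equation, hf = f*(L/D)*(v^2/(2g)).
hf = 0.0358 * (128/0.179) * (0.894^2 / (2*9.81))
hf = 1.04 m
Therefore the friction head loss hf = 1.04 m.


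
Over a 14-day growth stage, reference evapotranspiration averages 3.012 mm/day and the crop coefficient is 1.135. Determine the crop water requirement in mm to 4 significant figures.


Approach: apply the crop water requirement relation, CWR = ET0 * Kc * days.
CWR = 3.012 * 1.135 * 14 = 47.86 mm
Therefore the crop water requirement = 47.86 mm.


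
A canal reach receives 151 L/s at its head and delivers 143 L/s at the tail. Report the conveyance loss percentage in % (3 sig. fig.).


Approach: apply the conveyance loss ratio, loss% = ((Q_head - Q_tail)/Q_head)*100.
loss = ((151 - 143)/151)*100 = 5.30 %
Therefore the conveyance loss percentage = 5.30 %.


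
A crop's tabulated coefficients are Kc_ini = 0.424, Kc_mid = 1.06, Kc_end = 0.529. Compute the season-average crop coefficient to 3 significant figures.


Approach: apply a simple seasonal average, Kc_avg = (Kc_ini + Kc_mid + Kc_end)/3.
Kc_avg = (0.424 + 1.06 + 0.529)/3 = 0.671
Therefore the season-average crop coefficient = 0.671.


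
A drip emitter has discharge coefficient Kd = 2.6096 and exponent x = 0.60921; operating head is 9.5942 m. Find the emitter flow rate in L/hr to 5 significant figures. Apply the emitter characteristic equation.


Approach: apply the emitter characteristic equation, q = Kd * h^x.
q = 2.6096 * 9.5942^0.60921 = 10.347 L/hr
Therefore the emitter flow rate = 10.347 L/hr.


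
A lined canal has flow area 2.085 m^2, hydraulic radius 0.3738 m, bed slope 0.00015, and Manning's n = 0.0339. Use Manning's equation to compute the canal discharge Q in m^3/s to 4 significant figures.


Approach: apply Manning's equation, Q = (1/n)*A*R^(2/3)*S^(1/2).
Q = (1/0.0339) * 2.085 * 0.3738^(2/3) * 0.00015^(1/2) = 0.3909 m^3/s
Therefore the canal discharge Q = 0.3909 m^3/s.


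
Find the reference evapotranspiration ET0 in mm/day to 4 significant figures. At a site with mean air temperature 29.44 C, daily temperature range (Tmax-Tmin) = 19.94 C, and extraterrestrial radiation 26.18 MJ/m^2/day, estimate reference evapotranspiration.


Approach: apply the Hargreaves-Samani method, ET0 = 0.0023*(Tmean+17.8)*sqrt(Tmax-Tmin)*0.408*Ra.
ET0 = 0.0023*(29.44+17.8)*sqrt(19.94)*0.408*26.18 = 5.182 mm/day
Therefore the reference evapotranspiration ET0 = 5.182 mm/day.


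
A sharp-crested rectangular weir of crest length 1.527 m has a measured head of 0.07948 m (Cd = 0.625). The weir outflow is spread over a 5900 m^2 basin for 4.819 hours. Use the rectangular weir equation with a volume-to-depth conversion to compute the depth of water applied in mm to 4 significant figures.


Approach: apply the rectangular weir equation with a volume-to-depth conversion, Q = (2/3)*Cd*L*sqrt(2g)*H^1.5; d = Q*t/A * 1000.
Step 1 — weir discharge:
  Q = (2/3)*0.625*1.527*sqrt(2*9.81)*0.07948^1.5 = 0.0631487 m^3/s
Step 2 — volume: V = 0.0631487 * 4.819*3600 = 1095.53 m^3
Step 3 — depth: d = V/A * 1000 = 1095.53/5900 * 1000 = 185.7 mm
Therefore the depth of water applied = 185.7 mm.


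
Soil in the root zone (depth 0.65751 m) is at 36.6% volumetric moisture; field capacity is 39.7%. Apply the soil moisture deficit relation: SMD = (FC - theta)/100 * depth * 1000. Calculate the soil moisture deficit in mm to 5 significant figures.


SMD = (39.7 - 36.6)/100 * 0.65751 * 1000 = 20.383 mm
Therefore the soil moisture deficit = 20.383 mm.


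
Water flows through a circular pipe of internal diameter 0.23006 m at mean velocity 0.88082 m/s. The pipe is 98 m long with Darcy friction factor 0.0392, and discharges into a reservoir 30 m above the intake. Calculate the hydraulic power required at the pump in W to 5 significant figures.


Approach: apply continuity + Darcy-Weisbach + hydraulic power, Q = A*v; hf = f*(L/D)*(v^2/(2g)); H = static + hf; P = rho*g*Q*H.
Step 1 — flow rate (continuity, Q = A*v):
  A = pi*(0.23006/2)^2 = 0.04156924 m^2
  Q = 0.04156924 * 0.88082 = 0.03661502 m^3/s
Step 2 — friction head loss (Darcy-Weisbach):
  hf = 0.0392 * (98/0.23006) * (0.88082^2 / (2*9.81))
  hf = 0.6603077 m
Step 3 — total head: H = 30 + 0.6603077 = 30.66031 m
Step 4 — hydraulic power (P = rho*g*Q*H):
  P = 1000 * 9.81 * 0.03661502 * 30.66031 = 11013 W
Therefore the hydraulic power required at the pump = 11013 W.


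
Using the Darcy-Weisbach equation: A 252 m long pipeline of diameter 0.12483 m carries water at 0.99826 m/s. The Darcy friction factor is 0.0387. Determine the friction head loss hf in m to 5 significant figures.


Approach: apply the Darcy-Weisbach equation, hf = f*(L/D)*(v^2/(2g)).
hf = 0.0387 * (252/0.12483) * (0.99826^2 / (2*9.81))
hf = 3.9681 m
Therefore the friction head loss hf = 3.9681 m.


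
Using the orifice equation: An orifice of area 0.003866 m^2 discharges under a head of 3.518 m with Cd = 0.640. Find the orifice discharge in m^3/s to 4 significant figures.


Approach: apply the orifice equation, Q = Cd*A*sqrt(2*g*h).
Q = 0.640 * 0.003866 * sqrt(2*9.81*3.518) = 0.02056 m^3/s
Therefore the orifice discharge = 0.02056 m^3/s.


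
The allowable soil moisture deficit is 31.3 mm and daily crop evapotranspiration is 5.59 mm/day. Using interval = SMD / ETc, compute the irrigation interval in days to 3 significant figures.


interval = 31.3 / 5.59 = 5.60 days
Therefore the irrigation interval = 5.60 days.


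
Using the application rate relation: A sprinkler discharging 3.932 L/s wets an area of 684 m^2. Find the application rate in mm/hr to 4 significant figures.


Approach: apply the application rate relation, rate = (Q/A)*3600.
rate = (3.932 / 684) * 3600 = 20.69 mm/hr
Therefore the application rate = 20.69 mm/hr.


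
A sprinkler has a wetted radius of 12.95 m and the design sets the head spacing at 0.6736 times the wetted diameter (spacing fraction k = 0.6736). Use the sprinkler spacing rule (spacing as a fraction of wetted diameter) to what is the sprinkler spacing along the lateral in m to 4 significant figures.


Approach: apply the sprinkler spacing rule (spacing as a fraction of wetted diameter), S = k*(2*R).
S = 0.6736 * (2 * 12.95) = 17.45 m
Therefore the sprinkler spacing along the lateral = 17.45 m.


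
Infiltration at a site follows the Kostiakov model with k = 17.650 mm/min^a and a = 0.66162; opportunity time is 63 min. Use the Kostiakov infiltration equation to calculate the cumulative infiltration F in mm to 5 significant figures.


Approach: apply the Kostiakov infiltration equation, F = k*t^a.
F = 17.650 * 63^0.66162 = 273.67 mm
Therefore the cumulative infiltration F = 273.67 mm.


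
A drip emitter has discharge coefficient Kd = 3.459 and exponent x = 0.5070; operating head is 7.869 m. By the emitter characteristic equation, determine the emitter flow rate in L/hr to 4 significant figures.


Approach: apply the emitter characteristic equation, q = Kd * h^x.
q = 3.459 * 7.869^0.5070 = 9.844 L/hr
Therefore the emitter flow rate = 9.844 L/hr.


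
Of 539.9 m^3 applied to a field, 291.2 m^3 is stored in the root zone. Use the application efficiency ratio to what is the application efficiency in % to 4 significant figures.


Approach: apply the application efficiency ratio, Ea = (stored/applied)*100.
Ea = (291.2/539.9)*100 = 53.94 %
Therefore the application efficiency = 53.94 %.


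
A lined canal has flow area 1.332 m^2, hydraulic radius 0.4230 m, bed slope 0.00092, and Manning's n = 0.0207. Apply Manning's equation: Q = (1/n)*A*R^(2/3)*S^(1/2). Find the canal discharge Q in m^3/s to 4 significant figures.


Q = (1/0.0207) * 1.332 * 0.4230^(2/3) * 0.00092^(1/2) = 1.100 m^3/s
Therefore the canal discharge Q = 1.100 m^3/s.


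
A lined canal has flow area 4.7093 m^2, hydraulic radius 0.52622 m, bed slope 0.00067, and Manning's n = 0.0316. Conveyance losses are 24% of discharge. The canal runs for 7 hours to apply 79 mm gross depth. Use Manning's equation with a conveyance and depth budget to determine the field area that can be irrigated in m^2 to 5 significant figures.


Approach: apply Manning's equation with a conveyance and depth budget, Q = (1/n)*A*R^(2/3)*S^(1/2); Q_field = Q*(1-loss); Area = Q_field*t/(d/1000).
Step 1 — canal discharge (Manning's equation):
  Q = (1/0.0316) * 4.7093 * 0.52622^(2/3) * 0.00067^(1/2) = 2.514307 m^3/s
Step 2 — delivered flow: Q_field = 2.514307*(1 - 24/100) = 1.910873 m^3/s
Step 3 — volume delivered: V = 1.910873 * 7*3600 = 48154.00 m^3
Step 4 — area served: A = V / (depth/1000) = 48154.00 / 0.079 = 609540 m^2
Therefore the field area that can be irrigated = 609540 m^2.


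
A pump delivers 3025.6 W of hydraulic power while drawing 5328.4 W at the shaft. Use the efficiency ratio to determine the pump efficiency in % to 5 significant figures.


Approach: apply the efficiency ratio, eta = (P_out/P_in)*100.
eta = (3025.6 / 5328.4) * 100 = 56.783 %
Therefore the pump efficiency = 56.783 %.


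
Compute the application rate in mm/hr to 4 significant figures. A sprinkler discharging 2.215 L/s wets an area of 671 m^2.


Approach: apply the application rate relation, rate = (Q/A)*3600.
rate = (2.215 / 671) * 3600 = 11.88 mm/hr
Therefore the application rate = 11.88 mm/hr.


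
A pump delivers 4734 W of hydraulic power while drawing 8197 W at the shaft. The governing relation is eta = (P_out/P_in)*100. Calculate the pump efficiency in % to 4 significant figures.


eta = (4734 / 8197) * 100 = 57.75 %
Therefore the pump efficiency = 57.75 %.


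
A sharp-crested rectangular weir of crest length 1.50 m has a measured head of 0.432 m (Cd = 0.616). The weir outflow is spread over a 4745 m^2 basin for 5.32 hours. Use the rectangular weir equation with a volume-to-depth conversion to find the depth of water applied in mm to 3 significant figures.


Approach: apply the rectangular weir equation with a volume-to-depth conversion, Q = (2/3)*Cd*L*sqrt(2g)*H^1.5; d = Q*t/A * 1000.
Step 1 — weir discharge:
  Q = (2/3)*0.616*1.50*sqrt(2*9.81)*0.432^1.5 = 0.77474 m^3/s
Step 2 — volume: V = 0.77474 * 5.32*3600 = 14838 m^3
Step 3 — depth: d = V/A * 1000 = 14838/4745 * 1000 = 3130 mm
Therefore the depth of water applied = 3130 mm.


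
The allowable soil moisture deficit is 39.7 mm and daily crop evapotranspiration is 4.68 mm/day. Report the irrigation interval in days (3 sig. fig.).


Approach: apply the irrigation interval relation, interval = SMD / ETc.
interval = 39.7 / 4.68 = 8.48 days
Therefore the irrigation interval = 8.48 days.


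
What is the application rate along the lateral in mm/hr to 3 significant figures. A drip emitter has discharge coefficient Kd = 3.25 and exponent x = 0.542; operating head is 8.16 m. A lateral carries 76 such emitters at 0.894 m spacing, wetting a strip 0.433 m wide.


Approach: apply the emitter equation with a lateral mass balance, q = Kd*h^x; Q = n*q; rate = Q/(n*spacing*width).
Step 1 — single emitter flow (q = Kd*h^x):
  q = 3.25 * 8.16^0.542 = 10.140 L/hr
Step 2 — total lateral flow: Q = 76 * 10.140 = 770.61 L/hr
Step 3 — wetted area: A = 76 * 0.894 * 0.433 = 29.420 m^2
Step 4 — application rate: Q/A = 770.61/29.420 = 26.2 mm/hr
Therefore the application rate along the lateral = 26.2 mm/hr.


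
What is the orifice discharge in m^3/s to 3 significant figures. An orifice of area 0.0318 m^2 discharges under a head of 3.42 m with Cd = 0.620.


Approach: apply the orifice equation, Q = Cd*A*sqrt(2*g*h).
Q = 0.620 * 0.0318 * sqrt(2*9.81*3.42) = 0.162 m^3/s
Therefore the orifice discharge = 0.162 m^3/s.


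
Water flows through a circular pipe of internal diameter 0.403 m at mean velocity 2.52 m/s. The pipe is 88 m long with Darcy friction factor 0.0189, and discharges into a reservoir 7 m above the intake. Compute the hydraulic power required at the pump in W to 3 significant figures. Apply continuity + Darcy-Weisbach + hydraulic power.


Approach: apply continuity + Darcy-Weisbach + hydraulic power, Q = A*v; hf = f*(L/D)*(v^2/(2g)); H = static + hf; P = rho*g*Q*H.
Step 1 — flow rate (continuity, Q = A*v):
  A = pi*(0.403/2)^2 = 0.12756 m^2
  Q = 0.12756 * 2.52 = 0.32144 m^3/s
Step 2 — friction head loss (Darcy-Weisbach):
  hf = 0.0189 * (88/0.403) * (2.52^2 / (2*9.81))
  hf = 1.3358 m
Step 3 — total head: H = 7 + 1.3358 = 8.3358 m
Step 4 — hydraulic power (P = rho*g*Q*H):
  P = 1000 * 9.81 * 0.32144 * 8.3358 = 26300 W
Therefore the hydraulic power required at the pump = 26300 W.


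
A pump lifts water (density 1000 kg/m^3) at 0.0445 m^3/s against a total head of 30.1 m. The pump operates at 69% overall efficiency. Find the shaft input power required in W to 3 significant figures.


Approach: apply hydraulic power then efficiency conversion, P = rho*g*Q*H; P_in = P/eta.
Step 1 — hydraulic power (P = rho*g*Q*H):
  P = 1000 * 9.81 * 0.0445 * 30.1 = 13140 W
Step 2 — input power: P_in = P/eta = 13140 / 0.69 = 19000 W
Therefore the shaft input power required = 19000 W.


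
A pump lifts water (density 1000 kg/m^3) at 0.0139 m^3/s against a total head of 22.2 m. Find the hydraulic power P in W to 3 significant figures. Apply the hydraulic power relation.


Approach: apply the hydraulic power relation, P = rho*g*Q*H.
P = 1000 * 9.81 * 0.0139 * 22.2 = 3030 W
Therefore the hydraulic power P = 3030 W.


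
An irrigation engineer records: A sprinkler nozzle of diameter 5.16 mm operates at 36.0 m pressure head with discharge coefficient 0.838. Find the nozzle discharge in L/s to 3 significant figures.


Approach: apply the orifice equation, Q = Cd*A*sqrt(2*g*h), A = pi*(d/2)^2.
A = pi*(5.16e-3/2)^2 = 2.0912e-05 m^2
Q = 0.838 * 2.0912e-05 * sqrt(2*9.81*36.0) * 1000 = 0.466 L/s
Therefore the nozzle discharge = 0.466 L/s.


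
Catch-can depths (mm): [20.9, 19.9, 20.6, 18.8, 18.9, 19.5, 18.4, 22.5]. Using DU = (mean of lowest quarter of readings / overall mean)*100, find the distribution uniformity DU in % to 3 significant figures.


sorted lowest 2 of 8: [18.4, 18.8] -> mean = 18.600 mm
overall mean = 19.938 mm
DU = (18.600/19.938)*100 = 93.3 %
Therefore the distribution uniformity DU = 93.3 %.


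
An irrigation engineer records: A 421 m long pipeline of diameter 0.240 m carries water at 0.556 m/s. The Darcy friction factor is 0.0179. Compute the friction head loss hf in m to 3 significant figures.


Approach: apply the Darcy-Weisbach equation, hf = f*(L/D)*(v^2/(2g)).
hf = 0.0179 * (421/0.240) * (0.556^2 / (2*9.81))
hf = 0.495 m
Therefore the friction head loss hf = 0.495 m.


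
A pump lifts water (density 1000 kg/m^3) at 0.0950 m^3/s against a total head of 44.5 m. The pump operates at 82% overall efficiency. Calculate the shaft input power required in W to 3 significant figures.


Approach: apply hydraulic power then efficiency conversion, P = rho*g*Q*H; P_in = P/eta.
Step 1 — hydraulic power (P = rho*g*Q*H):
  P = 1000 * 9.81 * 0.0950 * 44.5 = 41472 W
Step 2 — input power: P_in = P/eta = 41472 / 0.82 = 50600 W
Therefore the shaft input power required = 50600 W.


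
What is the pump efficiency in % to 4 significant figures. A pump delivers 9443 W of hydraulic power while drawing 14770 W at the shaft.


Approach: apply the efficiency ratio, eta = (P_out/P_in)*100.
eta = (9443 / 14770) * 100 = 63.93 %
Therefore the pump efficiency = 63.93 %.


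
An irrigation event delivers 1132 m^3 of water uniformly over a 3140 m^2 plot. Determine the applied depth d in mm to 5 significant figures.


Approach: apply depth from volume over area, d = (V/A)*1000.
d = (1132 / 3140) * 1000 = 360.51 mm
Therefore the applied depth d = 360.51 mm.


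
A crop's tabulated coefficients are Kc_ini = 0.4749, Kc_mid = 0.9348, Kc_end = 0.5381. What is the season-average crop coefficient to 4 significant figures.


Approach: apply a simple seasonal average, Kc_avg = (Kc_ini + Kc_mid + Kc_end)/3.
Kc_avg = (0.4749 + 0.9348 + 0.5381)/3 = 0.6493
Therefore the season-average crop coefficient = 0.6493.


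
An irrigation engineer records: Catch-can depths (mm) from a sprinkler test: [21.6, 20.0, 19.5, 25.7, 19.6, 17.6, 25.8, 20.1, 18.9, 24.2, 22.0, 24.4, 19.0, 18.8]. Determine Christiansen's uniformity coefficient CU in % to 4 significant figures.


Approach: apply Christiansen's uniformity coefficient, CU = (1 - mean_abs_deviation/mean)*100.
mean = 21.2286 mm
mean |d_i - mean| = 2.33265 mm
CU = (1 - 2.33265/21.2286)*100 = 89.01 %
Therefore Christiansen's uniformity coefficient CU = 89.01 %.


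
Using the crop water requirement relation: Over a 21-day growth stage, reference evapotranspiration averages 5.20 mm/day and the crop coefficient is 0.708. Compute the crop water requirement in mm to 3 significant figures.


Approach: apply the crop water requirement relation, CWR = ET0 * Kc * days.
CWR = 5.20 * 0.708 * 21 = 77.3 mm
Therefore the crop water requirement = 77.3 mm.


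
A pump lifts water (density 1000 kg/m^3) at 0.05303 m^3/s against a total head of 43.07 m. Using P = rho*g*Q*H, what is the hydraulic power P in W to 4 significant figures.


P = 1000 * 9.81 * 0.05303 * 43.07 = 22410 W
Therefore the hydraulic power P = 22410 W.


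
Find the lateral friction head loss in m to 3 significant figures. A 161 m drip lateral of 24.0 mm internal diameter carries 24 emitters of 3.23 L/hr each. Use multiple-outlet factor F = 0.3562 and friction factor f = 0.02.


Approach: apply Darcy-Weisbach with the multiple-outlet F-factor, Q = n*q/(3600*1000) m^3/s; v = Q/A; hf = F*f*(L/D)*(v^2/(2g)).
Q = 24*3.23/(3600*1000) = 2.1533e-05 m^3/s
A = pi*(24.0e-3/2)^2 = 4.5239e-04 m^2, so v = Q/A = 0.047599 m/s
hf = 0.3562*0.02*(161/0.0240)*(0.047599^2/(2*9.81)) = 0.00552 m
Therefore the lateral friction head loss = 0.00552 m.


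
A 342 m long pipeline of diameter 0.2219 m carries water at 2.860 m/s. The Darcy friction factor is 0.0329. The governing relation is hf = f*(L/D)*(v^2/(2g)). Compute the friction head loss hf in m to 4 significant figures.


hf = 0.0329 * (342/0.2219) * (2.860^2 / (2*9.81))
hf = 21.14 m
Therefore the friction head loss hf = 21.14 m.


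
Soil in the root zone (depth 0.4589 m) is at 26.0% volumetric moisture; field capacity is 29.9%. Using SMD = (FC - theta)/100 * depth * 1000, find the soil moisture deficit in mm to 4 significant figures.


SMD = (29.9 - 26.0)/100 * 0.4589 * 1000 = 17.90 mm
Therefore the soil moisture deficit = 17.90 mm.


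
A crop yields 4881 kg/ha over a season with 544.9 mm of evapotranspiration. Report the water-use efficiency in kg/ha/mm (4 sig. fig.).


Approach: apply the water-use efficiency ratio, WUE = yield/ET.
WUE = 4881 / 544.9 = 8.958 kg/ha/mm
Therefore the water-use efficiency = 8.958 kg/ha/mm.


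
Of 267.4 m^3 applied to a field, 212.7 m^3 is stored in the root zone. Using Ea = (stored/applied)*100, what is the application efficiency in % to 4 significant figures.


Ea = (212.7/267.4)*100 = 79.54 %
Therefore the application efficiency = 79.54 %.


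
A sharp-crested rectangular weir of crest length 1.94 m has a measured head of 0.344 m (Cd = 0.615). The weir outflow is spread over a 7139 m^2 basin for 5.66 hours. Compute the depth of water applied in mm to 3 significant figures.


Approach: apply the rectangular weir equation with a volume-to-depth conversion, Q = (2/3)*Cd*L*sqrt(2g)*H^1.5; d = Q*t/A * 1000.
Step 1 — weir discharge:
  Q = (2/3)*0.615*1.94*sqrt(2*9.81)*0.344^1.5 = 0.71084 m^3/s
Step 2 — volume: V = 0.71084 * 5.66*3600 = 14484 m^3
Step 3 — depth: d = V/A * 1000 = 14484/7139 * 1000 = 2030 mm
Therefore the depth of water applied = 2030 mm.


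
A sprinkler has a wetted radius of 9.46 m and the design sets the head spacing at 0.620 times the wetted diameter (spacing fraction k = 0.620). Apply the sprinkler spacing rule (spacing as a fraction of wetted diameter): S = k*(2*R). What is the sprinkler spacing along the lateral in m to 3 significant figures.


S = 0.620 * (2 * 9.46) = 11.7 m
Therefore the sprinkler spacing along the lateral = 11.7 m.


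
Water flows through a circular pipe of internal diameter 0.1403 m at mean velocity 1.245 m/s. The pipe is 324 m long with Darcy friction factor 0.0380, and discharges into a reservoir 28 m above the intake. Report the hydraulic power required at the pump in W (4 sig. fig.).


Approach: apply continuity + Darcy-Weisbach + hydraulic power, Q = A*v; hf = f*(L/D)*(v^2/(2g)); H = static + hf; P = rho*g*Q*H.
Step 1 — flow rate (continuity, Q = A*v):
  A = pi*(0.1403/2)^2 = 0.0154598 m^2
  Q = 0.0154598 * 1.245 = 0.0192475 m^3/s
Step 2 — friction head loss (Darcy-Weisbach):
  hf = 0.0380 * (324/0.1403) * (1.245^2 / (2*9.81))
  hf = 6.93283 m
Step 3 — total head: H = 28 + 6.93283 = 34.9328 m
Step 4 — hydraulic power (P = rho*g*Q*H):
  P = 1000 * 9.81 * 0.0192475 * 34.9328 = 6596 W
Therefore the hydraulic power required at the pump = 6596 W.


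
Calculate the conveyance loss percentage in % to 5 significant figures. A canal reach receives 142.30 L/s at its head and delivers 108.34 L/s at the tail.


Approach: apply the conveyance loss ratio, loss% = ((Q_head - Q_tail)/Q_head)*100.
loss = ((142.30 - 108.34)/142.30)*100 = 23.865 %
Therefore the conveyance loss percentage = 23.865 %.


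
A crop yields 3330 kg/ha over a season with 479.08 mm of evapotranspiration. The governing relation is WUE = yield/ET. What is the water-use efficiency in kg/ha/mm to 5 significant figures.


WUE = 3330 / 479.08 = 6.9508 kg/ha/mm
Therefore the water-use efficiency = 6.9508 kg/ha/mm.


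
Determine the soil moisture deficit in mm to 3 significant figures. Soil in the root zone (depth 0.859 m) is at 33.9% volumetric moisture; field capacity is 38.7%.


Approach: apply the soil moisture deficit relation, SMD = (FC - theta)/100 * depth * 1000.
SMD = (38.7 - 33.9)/100 * 0.859 * 1000 = 41.2 mm
Therefore the soil moisture deficit = 41.2 mm.


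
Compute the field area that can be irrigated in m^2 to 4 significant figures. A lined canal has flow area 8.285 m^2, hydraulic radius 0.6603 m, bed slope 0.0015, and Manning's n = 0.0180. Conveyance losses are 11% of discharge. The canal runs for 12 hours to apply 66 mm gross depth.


Approach: apply Manning's equation with a conveyance and depth budget, Q = (1/n)*A*R^(2/3)*S^(1/2); Q_field = Q*(1-loss); Area = Q_field*t/(d/1000).
Step 1 — canal discharge (Manning's equation):
  Q = (1/0.0180) * 8.285 * 0.6603^(2/3) * 0.0015^(1/2) = 13.5174 m^3/s
Step 2 — delivered flow: Q_field = 13.5174*(1 - 11/100) = 12.0305 m^3/s
Step 3 — volume delivered: V = 12.0305 * 12*3600 = 519717 m^3
Step 4 — area served: A = V / (depth/1000) = 519717 / 0.066 = 7874000 m^2
Therefore the field area that can be irrigated = 7874000 m^2.


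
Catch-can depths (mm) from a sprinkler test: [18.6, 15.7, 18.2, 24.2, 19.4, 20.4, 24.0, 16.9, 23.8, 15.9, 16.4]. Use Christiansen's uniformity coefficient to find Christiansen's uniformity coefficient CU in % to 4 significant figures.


Approach: apply Christiansen's uniformity coefficient, CU = (1 - mean_abs_deviation/mean)*100.
mean = 19.4091 mm
mean |d_i - mean| = 2.68430 mm
CU = (1 - 2.68430/19.4091)*100 = 86.17 %
Therefore Christiansen's uniformity coefficient CU = 86.17 %.


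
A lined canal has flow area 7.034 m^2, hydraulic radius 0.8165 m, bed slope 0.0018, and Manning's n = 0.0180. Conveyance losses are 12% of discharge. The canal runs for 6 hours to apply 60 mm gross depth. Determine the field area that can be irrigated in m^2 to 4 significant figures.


Approach: apply Manning's equation with a conveyance and depth budget, Q = (1/n)*A*R^(2/3)*S^(1/2); Q_field = Q*(1-loss); Area = Q_field*t/(d/1000).
Step 1 — canal discharge (Manning's equation):
  Q = (1/0.0180) * 7.034 * 0.8165^(2/3) * 0.0018^(1/2) = 14.4834 m^3/s
Step 2 — delivered flow: Q_field = 14.4834*(1 - 12/100) = 12.7454 m^3/s
Step 3 — volume delivered: V = 12.7454 * 6*3600 = 275300 m^3
Step 4 — area served: A = V / (depth/1000) = 275300 / 0.06 = 4588000 m^2
Therefore the field area that can be irrigated = 4588000 m^2.


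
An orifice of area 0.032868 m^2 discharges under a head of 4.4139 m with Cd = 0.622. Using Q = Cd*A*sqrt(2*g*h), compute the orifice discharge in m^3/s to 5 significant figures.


Q = 0.622 * 0.032868 * sqrt(2*9.81*4.4139) = 0.19025 m^3/s
Therefore the orifice discharge = 0.19025 m^3/s.


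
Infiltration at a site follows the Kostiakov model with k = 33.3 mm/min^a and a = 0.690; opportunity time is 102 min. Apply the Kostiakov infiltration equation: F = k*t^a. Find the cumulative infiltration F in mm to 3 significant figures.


F = 33.3 * 102^0.690 = 810 mm
Therefore the cumulative infiltration F = 810 mm.


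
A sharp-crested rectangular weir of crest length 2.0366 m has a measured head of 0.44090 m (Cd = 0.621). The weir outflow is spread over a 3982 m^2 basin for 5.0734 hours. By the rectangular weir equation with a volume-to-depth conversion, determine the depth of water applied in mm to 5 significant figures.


Approach: apply the rectangular weir equation with a volume-to-depth conversion, Q = (2/3)*Cd*L*sqrt(2g)*H^1.5; d = Q*t/A * 1000.
Step 1 — weir discharge:
  Q = (2/3)*0.621*2.0366*sqrt(2*9.81)*0.44090^1.5 = 1.093366 m^3/s
Step 2 — volume: V = 1.093366 * 5.0734*3600 = 19969.51 m^3
Step 3 — depth: d = V/A * 1000 = 19969.51/3982 * 1000 = 5014.9 mm
Therefore the depth of water applied = 5014.9 mm.


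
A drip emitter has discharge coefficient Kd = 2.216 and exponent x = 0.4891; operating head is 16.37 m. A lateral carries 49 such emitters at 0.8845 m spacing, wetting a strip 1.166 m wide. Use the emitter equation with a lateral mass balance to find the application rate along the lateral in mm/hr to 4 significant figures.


Approach: apply the emitter equation with a lateral mass balance, q = Kd*h^x; Q = n*q; rate = Q/(n*spacing*width).
Step 1 — single emitter flow (q = Kd*h^x):
  q = 2.216 * 16.37^0.4891 = 8.69683 L/hr
Step 2 — total lateral flow: Q = 49 * 8.69683 = 426.145 L/hr
Step 3 — wetted area: A = 49 * 0.8845 * 1.166 = 50.5350 m^2
Step 4 — application rate: Q/A = 426.145/50.5350 = 8.433 mm/hr
Therefore the application rate along the lateral = 8.433 mm/hr.


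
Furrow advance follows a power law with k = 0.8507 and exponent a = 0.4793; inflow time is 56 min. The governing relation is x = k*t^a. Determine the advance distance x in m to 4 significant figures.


x = 0.8507 * 56^0.4793 = 5.857 m
Therefore the advance distance x = 5.857 m.


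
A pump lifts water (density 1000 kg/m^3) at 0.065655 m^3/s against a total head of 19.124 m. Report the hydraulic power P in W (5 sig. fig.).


Approach: apply the hydraulic power relation, P = rho*g*Q*H.
P = 1000 * 9.81 * 0.065655 * 19.124 = 12317 W
Therefore the hydraulic power P = 12317 W.


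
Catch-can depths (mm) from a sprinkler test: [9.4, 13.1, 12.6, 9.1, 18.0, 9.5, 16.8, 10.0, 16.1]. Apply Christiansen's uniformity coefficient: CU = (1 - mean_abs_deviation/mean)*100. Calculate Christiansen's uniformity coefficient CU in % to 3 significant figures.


mean = 12.733 mm
mean |d_i - mean| = 2.9037 mm
CU = (1 - 2.9037/12.733)*100 = 77.2 %
Therefore Christiansen's uniformity coefficient CU = 77.2 %.


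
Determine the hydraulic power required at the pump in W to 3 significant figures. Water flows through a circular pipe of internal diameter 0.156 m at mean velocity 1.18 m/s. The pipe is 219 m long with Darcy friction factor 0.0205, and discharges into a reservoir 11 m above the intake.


Approach: apply continuity + Darcy-Weisbach + hydraulic power, Q = A*v; hf = f*(L/D)*(v^2/(2g)); H = static + hf; P = rho*g*Q*H.
Step 1 — flow rate (continuity, Q = A*v):
  A = pi*(0.156/2)^2 = 0.019113 m^2
  Q = 0.019113 * 1.18 = 0.022554 m^3/s
Step 2 — friction head loss (Darcy-Weisbach):
  hf = 0.0205 * (219/0.156) * (1.18^2 / (2*9.81))
  hf = 2.0424 m
Step 3 — total head: H = 11 + 2.0424 = 13.042 m
Step 4 — hydraulic power (P = rho*g*Q*H):
  P = 1000 * 9.81 * 0.022554 * 13.042 = 2890 W
Therefore the hydraulic power required at the pump = 2890 W.


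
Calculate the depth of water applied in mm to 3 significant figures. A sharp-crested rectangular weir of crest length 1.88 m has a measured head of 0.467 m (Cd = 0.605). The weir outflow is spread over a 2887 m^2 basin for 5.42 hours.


Approach: apply the rectangular weir equation with a volume-to-depth conversion, Q = (2/3)*Cd*L*sqrt(2g)*H^1.5; d = Q*t/A * 1000.
Step 1 — weir discharge:
  Q = (2/3)*0.605*1.88*sqrt(2*9.81)*0.467^1.5 = 1.0719 m^3/s
Step 2 — volume: V = 1.0719 * 5.42*3600 = 20915 m^3
Step 3 — depth: d = V/A * 1000 = 20915/2887 * 1000 = 7240 mm
Therefore the depth of water applied = 7240 mm.


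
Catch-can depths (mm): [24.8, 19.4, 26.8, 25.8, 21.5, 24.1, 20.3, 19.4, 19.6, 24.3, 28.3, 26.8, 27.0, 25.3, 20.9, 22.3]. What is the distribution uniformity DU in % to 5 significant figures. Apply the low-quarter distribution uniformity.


Approach: apply the low-quarter distribution uniformity, DU = (mean of lowest quarter of readings / overall mean)*100.
sorted lowest 4 of 16: [19.4, 19.4, 19.6, 20.3] -> mean = 19.67500 mm
overall mean = 23.53750 mm
DU = (19.67500/23.53750)*100 = 83.590 %
Therefore the distribution uniformity DU = 83.590 %.


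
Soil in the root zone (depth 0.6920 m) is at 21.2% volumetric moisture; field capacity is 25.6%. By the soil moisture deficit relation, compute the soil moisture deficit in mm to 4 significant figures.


Approach: apply the soil moisture deficit relation, SMD = (FC - theta)/100 * depth * 1000.
SMD = (25.6 - 21.2)/100 * 0.6920 * 1000 = 30.45 mm
Therefore the soil moisture deficit = 30.45 mm.


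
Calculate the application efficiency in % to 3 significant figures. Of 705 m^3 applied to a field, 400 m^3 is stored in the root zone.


Approach: apply the application efficiency ratio, Ea = (stored/applied)*100.
Ea = (400/705)*100 = 56.7 %
Therefore the application efficiency = 56.7 %.


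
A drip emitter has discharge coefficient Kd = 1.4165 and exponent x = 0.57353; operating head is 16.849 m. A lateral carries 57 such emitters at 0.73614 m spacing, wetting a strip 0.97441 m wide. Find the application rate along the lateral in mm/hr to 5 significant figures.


Approach: apply the emitter equation with a lateral mass balance, q = Kd*h^x; Q = n*q; rate = Q/(n*spacing*width).
Step 1 — single emitter flow (q = Kd*h^x):
  q = 1.4165 * 16.849^0.57353 = 7.156384 L/hr
Step 2 — total lateral flow: Q = 57 * 7.156384 = 407.9139 L/hr
Step 3 — wetted area: A = 57 * 0.73614 * 0.97441 = 40.88622 m^2
Step 4 — application rate: Q/A = 407.9139/40.88622 = 9.9768 mm/hr
Therefore the application rate along the lateral = 9.9768 mm/hr.


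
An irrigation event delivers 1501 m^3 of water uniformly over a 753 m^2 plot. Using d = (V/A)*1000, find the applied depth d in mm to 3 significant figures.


d = (1501 / 753) * 1000 = 1990 mm
Therefore the applied depth d = 1990 mm.


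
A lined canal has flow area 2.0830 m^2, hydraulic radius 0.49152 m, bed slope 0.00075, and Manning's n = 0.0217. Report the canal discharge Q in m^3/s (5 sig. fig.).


Approach: apply Manning's equation, Q = (1/n)*A*R^(2/3)*S^(1/2).
Q = (1/0.0217) * 2.0830 * 0.49152^(2/3) * 0.00075^(1/2) = 1.6373 m^3/s
Therefore the canal discharge Q = 1.6373 m^3/s.


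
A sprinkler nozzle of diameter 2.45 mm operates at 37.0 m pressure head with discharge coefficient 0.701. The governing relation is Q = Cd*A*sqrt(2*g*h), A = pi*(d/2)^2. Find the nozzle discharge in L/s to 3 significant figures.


A = pi*(2.45e-3/2)^2 = 4.7144e-06 m^2
Q = 0.701 * 4.7144e-06 * sqrt(2*9.81*37.0) * 1000 = 0.0890 L/s
Therefore the nozzle discharge = 0.0890 L/s.


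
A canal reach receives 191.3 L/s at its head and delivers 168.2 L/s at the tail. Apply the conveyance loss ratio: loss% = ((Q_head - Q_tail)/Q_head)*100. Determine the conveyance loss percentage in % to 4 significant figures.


loss = ((191.3 - 168.2)/191.3)*100 = 12.08 %
Therefore the conveyance loss percentage = 12.08 %.


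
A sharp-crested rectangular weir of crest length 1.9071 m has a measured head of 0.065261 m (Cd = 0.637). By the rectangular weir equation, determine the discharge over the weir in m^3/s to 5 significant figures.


Approach: apply the rectangular weir equation, Q = (2/3)*Cd*L*sqrt(2g)*H^1.5.
Q = (2/3)*0.637*1.9071*sqrt(2*9.81)*0.065261^1.5 = 0.059807 m^3/s
Therefore the discharge over the weir = 0.059807 m^3/s.


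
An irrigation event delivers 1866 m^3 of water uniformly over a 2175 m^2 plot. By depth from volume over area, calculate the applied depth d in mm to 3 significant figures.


Approach: apply depth from volume over area, d = (V/A)*1000.
d = (1866 / 2175) * 1000 = 858 mm
Therefore the applied depth d = 858 mm.


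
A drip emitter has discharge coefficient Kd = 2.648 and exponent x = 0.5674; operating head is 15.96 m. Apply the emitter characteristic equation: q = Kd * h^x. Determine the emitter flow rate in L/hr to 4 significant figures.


q = 2.648 * 15.96^0.5674 = 12.75 L/hr
Therefore the emitter flow rate = 12.75 L/hr.


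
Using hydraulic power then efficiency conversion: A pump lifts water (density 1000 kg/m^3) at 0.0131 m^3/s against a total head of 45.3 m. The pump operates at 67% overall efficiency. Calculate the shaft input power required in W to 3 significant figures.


Approach: apply hydraulic power then efficiency conversion, P = rho*g*Q*H; P_in = P/eta.
Step 1 — hydraulic power (P = rho*g*Q*H):
  P = 1000 * 9.81 * 0.0131 * 45.3 = 5821.5 W
Step 2 — input power: P_in = P/eta = 5821.5 / 0.67 = 8690 W
Therefore the shaft input power required = 8690 W.


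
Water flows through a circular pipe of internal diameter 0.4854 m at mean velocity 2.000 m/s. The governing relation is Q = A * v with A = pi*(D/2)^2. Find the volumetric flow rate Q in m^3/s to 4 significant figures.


A = pi*(0.4854/2)^2 = 0.185050 m^2
Q = 0.185050 * 2.000 = 0.3701 m^3/s
Therefore the volumetric flow rate Q = 0.3701 m^3/s.


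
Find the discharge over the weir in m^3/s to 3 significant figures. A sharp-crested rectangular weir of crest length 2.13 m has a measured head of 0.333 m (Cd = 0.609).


Approach: apply the rectangular weir equation, Q = (2/3)*Cd*L*sqrt(2g)*H^1.5.
Q = (2/3)*0.609*2.13*sqrt(2*9.81)*0.333^1.5 = 0.736 m^3/s
Therefore the discharge over the weir = 0.736 m^3/s.


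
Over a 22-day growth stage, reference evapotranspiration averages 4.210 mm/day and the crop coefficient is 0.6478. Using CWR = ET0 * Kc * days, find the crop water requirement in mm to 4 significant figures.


CWR = 4.210 * 0.6478 * 22 = 60.00 mm
Therefore the crop water requirement = 60.00 mm.
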